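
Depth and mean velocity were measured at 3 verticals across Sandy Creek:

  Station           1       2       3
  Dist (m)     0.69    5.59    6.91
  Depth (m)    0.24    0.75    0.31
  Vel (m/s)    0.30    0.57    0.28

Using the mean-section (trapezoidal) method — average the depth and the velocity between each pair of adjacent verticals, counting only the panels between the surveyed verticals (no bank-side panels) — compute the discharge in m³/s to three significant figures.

1.35 m³/s

Panel 1-2: Δb = 4.9 m, d̄ = (0.24+0.75)/2 = 0.495, v̄ = (0.30+0.57)/2 = 0.435 → q = 4.9×0.495×0.435 = 1.055 m³/s
Panel 2-3: Δb = 1.32 m, d̄ = (0.75+0.31)/2 = 0.53, v̄ = (0.57+0.28)/2 = 0.425 → q = 1.32×0.53×0.425 = 0.2973 m³/s
Q = Σ q = 1.352 m³/s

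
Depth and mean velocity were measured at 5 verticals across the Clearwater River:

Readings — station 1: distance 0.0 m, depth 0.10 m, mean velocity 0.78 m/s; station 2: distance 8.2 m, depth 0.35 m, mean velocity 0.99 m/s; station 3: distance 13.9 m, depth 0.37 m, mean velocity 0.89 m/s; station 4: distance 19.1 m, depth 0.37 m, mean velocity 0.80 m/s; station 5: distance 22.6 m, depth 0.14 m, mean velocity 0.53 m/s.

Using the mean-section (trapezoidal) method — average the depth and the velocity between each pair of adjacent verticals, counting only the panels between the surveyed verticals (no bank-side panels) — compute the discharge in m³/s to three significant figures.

5.78 m³/s

Panel 1-2: Δb = 8.2 m, d̄ = (0.10+0.35)/2 = 0.225, v̄ = (0.78+0.99)/2 = 0.885 → q = 8.2×0.225×0.885 = 1.633 m³/s
Panel 2-3: Δb = 5.7 m, d̄ = (0.35+0.37)/2 = 0.36, v̄ = (0.99+0.89)/2 = 0.94 → q = 5.7×0.36×0.94 = 1.929 m³/s
Panel 3-4: Δb = 5.2 m, d̄ = (0.37+0.37)/2 = 0.37, v̄ = (0.89+0.80)/2 = 0.845 → q = 5.2×0.37×0.845 = 1.626 m³/s
Panel 4-5: Δb = 3.5 m, d̄ = (0.37+0.14)/2 = 0.255, v̄ = (0.80+0.53)/2 = 0.665 → q = 3.5×0.255×0.665 = 0.5935 m³/s
Q = Σ q = 5.781 m³/s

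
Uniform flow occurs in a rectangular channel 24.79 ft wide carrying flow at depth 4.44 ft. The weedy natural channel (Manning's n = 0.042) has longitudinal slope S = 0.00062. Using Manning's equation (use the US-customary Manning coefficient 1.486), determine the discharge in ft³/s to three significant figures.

A = b·y = 24.79 × 4.44 = 110.1 ft²
P = b + 2y = 24.79 + 2×4.44 = 33.67 ft
R = A/P = 110.1/33.67 = 3.269 ft
Q = (1.486/n)·A·R^(2/3)·S^(1/2) = (1.486/0.042) × 110.1 × 3.269^(2/3) × 0.00062^(1/2) = 213.6 ft³/s

214 ft³/s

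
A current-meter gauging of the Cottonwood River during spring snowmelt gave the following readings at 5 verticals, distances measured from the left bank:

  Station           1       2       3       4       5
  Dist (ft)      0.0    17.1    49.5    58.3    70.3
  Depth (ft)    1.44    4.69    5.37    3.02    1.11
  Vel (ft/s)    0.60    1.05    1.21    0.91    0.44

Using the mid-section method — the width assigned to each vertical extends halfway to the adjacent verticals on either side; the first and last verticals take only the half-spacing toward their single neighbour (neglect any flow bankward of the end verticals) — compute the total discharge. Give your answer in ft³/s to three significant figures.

w_1 = (17.1 − 0.0)/2 = 8.55 ft; q_1 = 0.60 × 1.44 × 8.55 = 7.387 ft³/s
w_2 = (49.5 − 0.0)/2 = 24.75 ft; q_2 = 1.05 × 4.69 × 24.75 = 121.9 ft³/s
w_3 = (58.3 − 17.1)/2 = 20.6 ft; q_3 = 1.21 × 5.37 × 20.6 = 133.9 ft³/s
w_4 = (70.3 − 49.5)/2 = 10.4 ft; q_4 = 0.91 × 3.02 × 10.4 = 28.58 ft³/s
w_5 = (70.3 − 58.3)/2 = 6 ft; q_5 = 0.44 × 1.11 × 6 = 2.930 ft³/s
Q = Σ qᵢ = 294.6 ft³/s

295 ft³/s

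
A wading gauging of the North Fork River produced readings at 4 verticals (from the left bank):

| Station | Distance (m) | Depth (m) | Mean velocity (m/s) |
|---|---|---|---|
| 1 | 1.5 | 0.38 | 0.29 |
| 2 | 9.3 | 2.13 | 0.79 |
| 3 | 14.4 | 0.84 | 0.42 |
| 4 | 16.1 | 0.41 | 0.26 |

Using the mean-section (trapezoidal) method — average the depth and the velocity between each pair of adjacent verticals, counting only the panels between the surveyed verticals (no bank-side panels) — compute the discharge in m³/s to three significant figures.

10.2 m³/s

Panel 1-2: Δb = 7.8 m, d̄ = (0.38+2.13)/2 = 1.255, v̄ = (0.29+0.79)/2 = 0.54 → q = 7.8×1.255×0.54 = 5.286 m³/s
Panel 2-3: Δb = 5.1 m, d̄ = (2.13+0.84)/2 = 1.485, v̄ = (0.79+0.42)/2 = 0.605 → q = 5.1×1.485×0.605 = 4.582 m³/s
Panel 3-4: Δb = 1.7 m, d̄ = (0.84+0.41)/2 = 0.625, v̄ = (0.42+0.26)/2 = 0.34 → q = 1.7×0.625×0.34 = 0.3613 m³/s
Q = Σ q = 10.23 m³/s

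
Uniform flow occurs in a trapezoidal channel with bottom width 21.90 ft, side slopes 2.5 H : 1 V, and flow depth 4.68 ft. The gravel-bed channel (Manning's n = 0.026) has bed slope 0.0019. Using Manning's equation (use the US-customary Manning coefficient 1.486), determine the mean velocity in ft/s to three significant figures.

A = (b + z·y)·y = (21.90 + 2.5×4.68)×4.68 = 157.2 ft²
P = b + 2y√(1+z²) = 21.90 + 2×4.68×√(1+2.5²) = 47.10 ft
R = A/P = 157.2/47.10 = 3.338 ft
Q = (1.486/n)·A·R^(2/3)·S^(1/2) = (1.486/0.026) × 157.2 × 3.338^(2/3) × 0.0019^(1/2) = 875.1 ft³/s
V = Q/A = 875.1/157.2 = 5.565 ft/s

5.56 ft/s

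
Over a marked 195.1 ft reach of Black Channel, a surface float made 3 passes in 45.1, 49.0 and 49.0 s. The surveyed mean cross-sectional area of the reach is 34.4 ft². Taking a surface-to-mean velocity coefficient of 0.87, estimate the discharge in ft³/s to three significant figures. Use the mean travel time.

122 ft³/s

t̄ = (45.1 + 49.0 + 49.0) / 3 = 47.7 s
v_surface = L / t̄ = 195.1 / 47.7 = 4.090 ft/s
v_mean = 0.87 × 4.090 = 3.558 ft/s
Q = A × v_mean = 34.4 × 3.558 = 122.4 ft³/s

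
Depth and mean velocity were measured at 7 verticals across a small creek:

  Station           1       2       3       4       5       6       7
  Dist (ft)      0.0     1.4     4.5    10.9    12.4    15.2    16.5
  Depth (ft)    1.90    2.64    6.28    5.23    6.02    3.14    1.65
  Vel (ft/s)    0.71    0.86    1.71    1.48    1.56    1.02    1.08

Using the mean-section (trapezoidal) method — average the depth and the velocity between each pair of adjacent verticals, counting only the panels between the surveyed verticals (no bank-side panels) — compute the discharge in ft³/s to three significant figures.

112 ft³/s

Panel 1-2: Δb = 1.4 ft, d̄ = (1.90+2.64)/2 = 2.27, v̄ = (0.71+0.86)/2 = 0.785 → q = 1.4×2.27×0.785 = 2.495 ft³/s
Panel 2-3: Δb = 3.1 ft, d̄ = (2.64+6.28)/2 = 4.46, v̄ = (0.86+1.71)/2 = 1.285 → q = 3.1×4.46×1.285 = 17.77 ft³/s
Panel 3-4: Δb = 6.4 ft, d̄ = (6.28+5.23)/2 = 5.755, v̄ = (1.71+1.48)/2 = 1.595 → q = 6.4×5.755×1.595 = 58.75 ft³/s
Panel 4-5: Δb = 1.5 ft, d̄ = (5.23+6.02)/2 = 5.625, v̄ = (1.48+1.56)/2 = 1.52 → q = 1.5×5.625×1.52 = 12.83 ft³/s
Panel 5-6: Δb = 2.8 ft, d̄ = (6.02+3.14)/2 = 4.58, v̄ = (1.56+1.02)/2 = 1.29 → q = 2.8×4.58×1.29 = 16.54 ft³/s
Panel 6-7: Δb = 1.3 ft, d̄ = (3.14+1.65)/2 = 2.395, v̄ = (1.02+1.08)/2 = 1.05 → q = 1.3×2.395×1.05 = 3.269 ft³/s
Q = Σ q = 111.6 ft³/s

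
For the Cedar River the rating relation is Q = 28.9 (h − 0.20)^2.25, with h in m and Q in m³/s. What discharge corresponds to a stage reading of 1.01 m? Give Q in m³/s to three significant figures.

18.0 m³/s

Q = 28.9 × (1.01 − 0.20)^2.25 = 28.9 × 0.81^2.25 = 17.99 m³/s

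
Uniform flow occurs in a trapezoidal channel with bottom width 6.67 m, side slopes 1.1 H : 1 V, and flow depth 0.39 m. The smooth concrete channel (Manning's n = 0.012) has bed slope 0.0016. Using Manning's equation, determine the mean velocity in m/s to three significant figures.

A = (b + z·y)·y = (6.67 + 1.1×0.39)×0.39 = 2.769 m²
P = b + 2y√(1+z²) = 6.67 + 2×0.39×√(1+1.1²) = 7.830 m
R = A/P = 2.769/7.830 = 0.3536 m
Q = (1/n)·A·R^(2/3)·S^(1/2) = (1/0.012) × 2.769 × 0.3536^(2/3) × 0.0016^(1/2) = 4.615 m³/s
V = Q/A = 4.615/2.769 = 1.667 m/s

1.67 m/s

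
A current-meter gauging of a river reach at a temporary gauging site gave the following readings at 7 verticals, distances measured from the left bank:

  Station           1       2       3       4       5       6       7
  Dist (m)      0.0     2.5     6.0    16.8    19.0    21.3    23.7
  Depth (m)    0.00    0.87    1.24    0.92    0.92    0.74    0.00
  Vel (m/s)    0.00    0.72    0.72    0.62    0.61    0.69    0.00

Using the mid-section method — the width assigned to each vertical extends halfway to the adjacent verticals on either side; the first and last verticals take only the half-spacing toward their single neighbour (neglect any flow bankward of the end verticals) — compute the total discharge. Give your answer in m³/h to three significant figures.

52000 m³/h

w_2 = (6.0 − 0.0)/2 = 3 m; q_2 = 0.72 × 0.87 × 3 = 1.879 m³/s
w_3 = (16.8 − 2.5)/2 = 7.15 m; q_3 = 0.72 × 1.24 × 7.15 = 6.384 m³/s
w_4 = (19.0 − 6.0)/2 = 6.5 m; q_4 = 0.62 × 0.92 × 6.5 = 3.708 m³/s
w_5 = (21.3 − 16.8)/2 = 2.25 m; q_5 = 0.61 × 0.92 × 2.25 = 1.263 m³/s
w_6 = (23.7 − 19.0)/2 = 2.35 m; q_6 = 0.69 × 0.74 × 2.35 = 1.200 m³/s
Stations 1, 7 contribute zero (depth or velocity is 0).
Q = Σ qᵢ = 14.43 m³/s
= 14.43 × 3600 = 51960 m³/h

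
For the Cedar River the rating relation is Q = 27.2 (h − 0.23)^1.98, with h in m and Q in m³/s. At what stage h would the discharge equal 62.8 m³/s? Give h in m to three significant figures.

1.76 m

h − h₀ = (Q/C)^(1/b) = (62.8/27.2)^(1/1.98) = 1.526 m
h = 0.23 + 1.526 = 1.756 m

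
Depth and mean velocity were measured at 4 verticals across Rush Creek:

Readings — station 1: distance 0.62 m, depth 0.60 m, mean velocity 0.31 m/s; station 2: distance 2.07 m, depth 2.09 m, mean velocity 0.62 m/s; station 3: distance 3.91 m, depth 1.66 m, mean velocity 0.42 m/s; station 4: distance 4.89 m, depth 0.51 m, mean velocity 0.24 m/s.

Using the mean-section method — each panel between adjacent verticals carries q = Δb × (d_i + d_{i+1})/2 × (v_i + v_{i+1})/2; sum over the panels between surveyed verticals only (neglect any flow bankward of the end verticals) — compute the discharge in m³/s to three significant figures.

3.05 m³/s

Panel 1-2: Δb = 1.45 m, d̄ = (0.60+2.09)/2 = 1.345, v̄ = (0.31+0.62)/2 = 0.465 → q = 1.45×1.345×0.465 = 0.9069 m³/s
Panel 2-3: Δb = 1.84 m, d̄ = (2.09+1.66)/2 = 1.875, v̄ = (0.62+0.42)/2 = 0.52 → q = 1.84×1.875×0.52 = 1.794 m³/s
Panel 3-4: Δb = 0.98 m, d̄ = (1.66+0.51)/2 = 1.085, v̄ = (0.42+0.24)/2 = 0.33 → q = 0.98×1.085×0.33 = 0.3509 m³/s
Q = Σ q = 3.052 m³/s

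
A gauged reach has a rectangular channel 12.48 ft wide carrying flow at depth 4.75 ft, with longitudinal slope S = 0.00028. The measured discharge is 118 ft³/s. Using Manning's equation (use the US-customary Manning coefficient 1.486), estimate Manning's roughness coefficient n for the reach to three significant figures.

0.0242

A = b·y = 12.48 × 4.75 = 59.28 ft²
P = b + 2y = 12.48 + 2×4.75 = 21.98 ft
R = A/P = 59.28/21.98 = 2.697 ft
n = (1.486/Q)·A·R^(2/3)·S^(1/2) = (1.486/118) × 59.28 × 1.938 × 0.01673 = 0.02420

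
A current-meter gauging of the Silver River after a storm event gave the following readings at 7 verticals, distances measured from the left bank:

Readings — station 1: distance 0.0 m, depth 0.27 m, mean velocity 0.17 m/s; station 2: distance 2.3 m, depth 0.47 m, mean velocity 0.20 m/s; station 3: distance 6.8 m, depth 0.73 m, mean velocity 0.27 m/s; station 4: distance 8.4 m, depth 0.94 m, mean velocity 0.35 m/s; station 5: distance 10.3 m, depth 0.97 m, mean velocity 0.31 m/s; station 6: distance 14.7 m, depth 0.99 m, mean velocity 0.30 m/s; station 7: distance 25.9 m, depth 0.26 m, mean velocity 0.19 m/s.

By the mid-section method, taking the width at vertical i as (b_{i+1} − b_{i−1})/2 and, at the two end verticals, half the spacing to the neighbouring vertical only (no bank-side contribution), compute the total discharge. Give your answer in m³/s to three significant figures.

w_1 = (2.3 − 0.0)/2 = 1.15 m; q_1 = 0.17 × 0.27 × 1.15 = 0.05279 m³/s
w_2 = (6.8 − 0.0)/2 = 3.4 m; q_2 = 0.20 × 0.47 × 3.4 = 0.3196 m³/s
w_3 = (8.4 − 2.3)/2 = 3.05 m; q_3 = 0.27 × 0.73 × 3.05 = 0.6012 m³/s
w_4 = (10.3 − 6.8)/2 = 1.75 m; q_4 = 0.35 × 0.94 × 1.75 = 0.5758 m³/s
w_5 = (14.7 − 8.4)/2 = 3.15 m; q_5 = 0.31 × 0.97 × 3.15 = 0.9472 m³/s
w_6 = (25.9 − 10.3)/2 = 7.8 m; q_6 = 0.30 × 0.99 × 7.8 = 2.317 m³/s
w_7 = (25.9 − 14.7)/2 = 5.6 m; q_7 = 0.19 × 0.26 × 5.6 = 0.2766 m³/s
Q = Σ qᵢ = 5.090 m³/s

5.09 m³/s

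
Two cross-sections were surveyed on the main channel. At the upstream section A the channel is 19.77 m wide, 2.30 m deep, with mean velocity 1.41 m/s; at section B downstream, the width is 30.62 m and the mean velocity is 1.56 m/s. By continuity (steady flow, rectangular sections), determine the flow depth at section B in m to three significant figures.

1.34 m

Q = A₁V₁ = (19.77×2.30) × 1.41 = 64.11 m³/s
d₂ = Q/(b₂ V₂) = 64.11/(30.62×1.56) = 1.342 m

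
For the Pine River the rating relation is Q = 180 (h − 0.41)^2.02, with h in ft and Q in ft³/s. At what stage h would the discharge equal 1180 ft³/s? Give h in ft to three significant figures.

h − h₀ = (Q/C)^(1/b) = (1180/180)^(1/2.02) = 2.537 ft
h = 0.41 + 2.537 = 2.947 ft

2.95 ft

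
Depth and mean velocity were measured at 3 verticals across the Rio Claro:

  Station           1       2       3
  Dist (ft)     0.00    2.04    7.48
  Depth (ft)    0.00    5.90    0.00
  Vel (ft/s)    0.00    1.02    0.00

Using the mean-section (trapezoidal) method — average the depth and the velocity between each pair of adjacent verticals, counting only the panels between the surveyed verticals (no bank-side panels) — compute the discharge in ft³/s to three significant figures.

11.3 ft³/s

Panel 1-2: Δb = 2.04 ft, d̄ = (0.00+5.90)/2 = 2.95, v̄ = (0.00+1.02)/2 = 0.51 → q = 2.04×2.95×0.51 = 3.069 ft³/s
Panel 2-3: Δb = 5.44 ft, d̄ = (5.90+0.00)/2 = 2.95, v̄ = (1.02+0.00)/2 = 0.51 → q = 5.44×2.95×0.51 = 8.184 ft³/s
Q = Σ q = 11.25 ft³/s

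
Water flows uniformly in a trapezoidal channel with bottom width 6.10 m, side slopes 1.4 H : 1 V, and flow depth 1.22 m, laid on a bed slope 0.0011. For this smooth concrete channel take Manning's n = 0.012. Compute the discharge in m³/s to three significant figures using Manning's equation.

25.0 m³/s

A = (b + z·y)·y = (6.10 + 1.4×1.22)×1.22 = 9.526 m²
P = b + 2y√(1+z²) = 6.10 + 2×1.22×√(1+1.4²) = 10.30 m
R = A/P = 9.526/10.30 = 0.9250 m
Q = (1/n)·A·R^(2/3)·S^(1/2) = (1/0.012) × 9.526 × 0.9250^(2/3) × 0.0011^(1/2) = 24.99 m³/s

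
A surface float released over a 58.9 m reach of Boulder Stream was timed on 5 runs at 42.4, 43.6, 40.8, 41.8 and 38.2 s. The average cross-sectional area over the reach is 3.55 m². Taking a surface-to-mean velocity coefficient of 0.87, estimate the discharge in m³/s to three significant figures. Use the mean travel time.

t̄ = (42.4 + 43.6 + 40.8 + 41.8 + 38.2) / 5 = 41.36 s
v_surface = L / t̄ = 58.9 / 41.36 = 1.424 m/s
v_mean = 0.87 × 1.424 = 1.239 m/s
Q = A × v_mean = 3.55 × 1.239 = 4.398 m³/s

4.40 m³/s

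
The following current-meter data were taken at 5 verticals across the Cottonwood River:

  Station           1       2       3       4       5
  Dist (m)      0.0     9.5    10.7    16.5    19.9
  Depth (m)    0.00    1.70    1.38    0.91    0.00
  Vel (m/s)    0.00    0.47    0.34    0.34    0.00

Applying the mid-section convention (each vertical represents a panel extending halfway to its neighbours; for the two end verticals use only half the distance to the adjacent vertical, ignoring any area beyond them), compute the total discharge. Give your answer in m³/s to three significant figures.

w_2 = (10.7 − 0.0)/2 = 5.35 m; q_2 = 0.47 × 1.70 × 5.35 = 4.275 m³/s
w_3 = (16.5 − 9.5)/2 = 3.5 m; q_3 = 0.34 × 1.38 × 3.5 = 1.642 m³/s
w_4 = (19.9 − 10.7)/2 = 4.6 m; q_4 = 0.34 × 0.91 × 4.6 = 1.423 m³/s
Stations 1, 5 contribute zero (depth or velocity is 0).
Q = Σ qᵢ = 7.340 m³/s

7.34 m³/s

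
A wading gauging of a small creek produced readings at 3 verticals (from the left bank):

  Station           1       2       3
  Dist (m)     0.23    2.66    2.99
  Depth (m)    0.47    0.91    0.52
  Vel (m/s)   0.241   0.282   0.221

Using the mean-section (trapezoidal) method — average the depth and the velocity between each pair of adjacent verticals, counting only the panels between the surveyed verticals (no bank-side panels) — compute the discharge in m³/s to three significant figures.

Panel 1-2: Δb = 2.43 m, d̄ = (0.47+0.91)/2 = 0.69, v̄ = (0.241+0.282)/2 = 0.2615 → q = 2.43×0.69×0.2615 = 0.4385 m³/s
Panel 2-3: Δb = 0.33 m, d̄ = (0.91+0.52)/2 = 0.715, v̄ = (0.282+0.221)/2 = 0.2515 → q = 0.33×0.715×0.2515 = 0.05934 m³/s
Q = Σ q = 0.4978 m³/s

0.498 m³/s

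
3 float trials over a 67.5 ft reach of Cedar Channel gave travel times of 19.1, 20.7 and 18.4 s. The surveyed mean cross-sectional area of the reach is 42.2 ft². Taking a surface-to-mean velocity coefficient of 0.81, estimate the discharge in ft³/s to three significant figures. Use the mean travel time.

t̄ = (19.1 + 20.7 + 18.4) / 3 = 19.4 s
v_surface = L / t̄ = 67.5 / 19.4 = 3.479 ft/s
v_mean = 0.81 × 3.479 = 2.818 ft/s
Q = A × v_mean = 42.2 × 2.818 = 118.9 ft³/s

119 ft³/s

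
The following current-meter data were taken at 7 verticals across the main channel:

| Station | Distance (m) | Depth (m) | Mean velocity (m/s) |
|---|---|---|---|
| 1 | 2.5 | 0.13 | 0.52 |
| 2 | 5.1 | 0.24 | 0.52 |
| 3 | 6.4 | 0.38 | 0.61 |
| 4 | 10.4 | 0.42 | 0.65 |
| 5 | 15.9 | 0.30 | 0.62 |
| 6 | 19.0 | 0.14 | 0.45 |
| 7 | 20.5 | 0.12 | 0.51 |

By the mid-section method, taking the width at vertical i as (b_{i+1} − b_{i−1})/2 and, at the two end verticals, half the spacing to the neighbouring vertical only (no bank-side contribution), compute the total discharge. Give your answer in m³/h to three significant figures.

w_1 = (5.1 − 2.5)/2 = 1.3 m; q_1 = 0.52 × 0.13 × 1.3 = 0.08788 m³/s
w_2 = (6.4 − 2.5)/2 = 1.95 m; q_2 = 0.52 × 0.24 × 1.95 = 0.2434 m³/s
w_3 = (10.4 − 5.1)/2 = 2.65 m; q_3 = 0.61 × 0.38 × 2.65 = 0.6143 m³/s
w_4 = (15.9 − 6.4)/2 = 4.75 m; q_4 = 0.65 × 0.42 × 4.75 = 1.297 m³/s
w_5 = (19.0 − 10.4)/2 = 4.3 m; q_5 = 0.62 × 0.30 × 4.3 = 0.7998 m³/s
w_6 = (20.5 − 15.9)/2 = 2.3 m; q_6 = 0.45 × 0.14 × 2.3 = 0.1449 m³/s
w_7 = (20.5 − 19.0)/2 = 0.75 m; q_7 = 0.51 × 0.12 × 0.75 = 0.04590 m³/s
Q = Σ qᵢ = 3.233 m³/s
= 3.233 × 3600 = 11640 m³/h

11600 m³/h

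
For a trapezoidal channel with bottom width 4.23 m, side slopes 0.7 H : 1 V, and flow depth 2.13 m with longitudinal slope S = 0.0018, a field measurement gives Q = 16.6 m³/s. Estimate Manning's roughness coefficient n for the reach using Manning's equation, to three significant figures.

A = (b + z·y)·y = (4.23 + 0.7×2.13)×2.13 = 12.19 m²
P = b + 2y√(1+z²) = 4.23 + 2×2.13×√(1+0.7²) = 9.430 m
R = A/P = 12.19/9.430 = 1.292 m
n = (1/Q)·A·R^(2/3)·S^(1/2) = (1/16.6) × 12.19 × 1.186 × 0.04243 = 0.03695

0.0369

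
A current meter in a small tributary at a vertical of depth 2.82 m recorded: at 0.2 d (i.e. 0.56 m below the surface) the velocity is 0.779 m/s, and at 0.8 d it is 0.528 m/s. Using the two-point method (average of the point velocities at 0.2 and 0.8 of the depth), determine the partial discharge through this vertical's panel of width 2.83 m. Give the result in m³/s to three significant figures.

v̄ = (0.779 + 0.528) / 2 = 0.6535 m/s
q = v̄ × d × w = 0.6535 × 2.82 × 2.83 = 5.215 m³/s

5.22 m³/s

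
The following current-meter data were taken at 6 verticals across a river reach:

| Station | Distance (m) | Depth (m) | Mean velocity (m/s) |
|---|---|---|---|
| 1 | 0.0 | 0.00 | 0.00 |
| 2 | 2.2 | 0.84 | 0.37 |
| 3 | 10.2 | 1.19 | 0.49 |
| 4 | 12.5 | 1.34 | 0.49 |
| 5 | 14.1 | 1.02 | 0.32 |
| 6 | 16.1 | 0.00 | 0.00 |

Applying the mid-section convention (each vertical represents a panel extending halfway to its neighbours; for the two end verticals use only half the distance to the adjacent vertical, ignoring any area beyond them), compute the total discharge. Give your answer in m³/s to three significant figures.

w_2 = (10.2 − 0.0)/2 = 5.1 m; q_2 = 0.37 × 0.84 × 5.1 = 1.585 m³/s
w_3 = (12.5 − 2.2)/2 = 5.15 m; q_3 = 0.49 × 1.19 × 5.15 = 3.003 m³/s
w_4 = (14.1 − 10.2)/2 = 1.95 m; q_4 = 0.49 × 1.34 × 1.95 = 1.280 m³/s
w_5 = (16.1 − 12.5)/2 = 1.8 m; q_5 = 0.32 × 1.02 × 1.8 = 0.5875 m³/s
Stations 1, 6 contribute zero (depth or velocity is 0).
Q = Σ qᵢ = 6.456 m³/s

6.46 m³/s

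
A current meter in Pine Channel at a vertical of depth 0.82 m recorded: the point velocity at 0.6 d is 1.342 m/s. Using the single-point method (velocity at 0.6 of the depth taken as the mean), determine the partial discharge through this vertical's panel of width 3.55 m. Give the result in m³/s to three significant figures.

3.91 m³/s

v̄ = v₀.₆ = 1.342 m/s
q = v̄ × d × w = 1.342 × 0.82 × 3.55 = 3.907 m³/s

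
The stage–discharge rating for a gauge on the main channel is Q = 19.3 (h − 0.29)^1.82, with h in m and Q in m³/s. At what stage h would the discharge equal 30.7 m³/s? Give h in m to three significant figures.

h − h₀ = (Q/C)^(1/b) = (30.7/19.3)^(1/1.82) = 1.291 m
h = 0.29 + 1.291 = 1.581 m

1.58 m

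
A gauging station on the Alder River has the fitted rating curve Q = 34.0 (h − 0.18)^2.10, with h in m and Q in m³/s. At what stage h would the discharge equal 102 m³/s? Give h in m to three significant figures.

h − h₀ = (Q/C)^(1/b) = (102/34.0)^(1/2.10) = 1.687 m
h = 0.18 + 1.687 = 1.867 m

1.87 m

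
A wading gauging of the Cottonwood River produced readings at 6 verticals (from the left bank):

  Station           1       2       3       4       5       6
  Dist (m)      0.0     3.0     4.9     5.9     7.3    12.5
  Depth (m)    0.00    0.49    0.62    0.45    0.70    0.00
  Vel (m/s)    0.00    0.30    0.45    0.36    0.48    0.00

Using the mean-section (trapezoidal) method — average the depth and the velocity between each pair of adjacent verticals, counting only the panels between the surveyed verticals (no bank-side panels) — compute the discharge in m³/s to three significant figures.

Panel 1-2: Δb = 3 m, d̄ = (0.00+0.49)/2 = 0.245, v̄ = (0.00+0.30)/2 = 0.15 → q = 3×0.245×0.15 = 0.1103 m³/s
Panel 2-3: Δb = 1.9 m, d̄ = (0.49+0.62)/2 = 0.555, v̄ = (0.30+0.45)/2 = 0.375 → q = 1.9×0.555×0.375 = 0.3954 m³/s
Panel 3-4: Δb = 1 m, d̄ = (0.62+0.45)/2 = 0.535, v̄ = (0.45+0.36)/2 = 0.405 → q = 1×0.535×0.405 = 0.2167 m³/s
Panel 4-5: Δb = 1.4 m, d̄ = (0.45+0.70)/2 = 0.575, v̄ = (0.36+0.48)/2 = 0.42 → q = 1.4×0.575×0.42 = 0.3381 m³/s
Panel 5-6: Δb = 5.2 m, d̄ = (0.70+0.00)/2 = 0.35, v̄ = (0.48+0.00)/2 = 0.24 → q = 5.2×0.35×0.24 = 0.4368 m³/s
Q = Σ q = 1.497 m³/s

1.50 m³/s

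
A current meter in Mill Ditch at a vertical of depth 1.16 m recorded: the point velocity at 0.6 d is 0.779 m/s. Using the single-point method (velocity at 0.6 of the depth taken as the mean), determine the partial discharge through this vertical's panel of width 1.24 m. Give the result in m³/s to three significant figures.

v̄ = v₀.₆ = 0.779 m/s
q = v̄ × d × w = 0.7790 × 1.16 × 1.24 = 1.121 m³/s

1.12 m³/s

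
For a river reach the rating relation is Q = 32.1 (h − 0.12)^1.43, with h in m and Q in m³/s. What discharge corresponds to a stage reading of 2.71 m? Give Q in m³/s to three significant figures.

Q = 32.1 × (2.71 − 0.12)^1.43 = 32.1 × 2.59^1.43 = 125.2 m³/s

125 m³/s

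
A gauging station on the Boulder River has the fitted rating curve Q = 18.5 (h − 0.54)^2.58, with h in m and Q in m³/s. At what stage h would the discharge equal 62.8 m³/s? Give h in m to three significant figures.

h − h₀ = (Q/C)^(1/b) = (62.8/18.5)^(1/2.58) = 1.606 m
h = 0.54 + 1.606 = 2.146 m

2.15 m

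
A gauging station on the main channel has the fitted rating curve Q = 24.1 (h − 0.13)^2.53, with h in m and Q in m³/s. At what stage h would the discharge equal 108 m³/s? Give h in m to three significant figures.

1.94 m

h − h₀ = (Q/C)^(1/b) = (108/24.1)^(1/2.53) = 1.809 m
h = 0.13 + 1.809 = 1.939 m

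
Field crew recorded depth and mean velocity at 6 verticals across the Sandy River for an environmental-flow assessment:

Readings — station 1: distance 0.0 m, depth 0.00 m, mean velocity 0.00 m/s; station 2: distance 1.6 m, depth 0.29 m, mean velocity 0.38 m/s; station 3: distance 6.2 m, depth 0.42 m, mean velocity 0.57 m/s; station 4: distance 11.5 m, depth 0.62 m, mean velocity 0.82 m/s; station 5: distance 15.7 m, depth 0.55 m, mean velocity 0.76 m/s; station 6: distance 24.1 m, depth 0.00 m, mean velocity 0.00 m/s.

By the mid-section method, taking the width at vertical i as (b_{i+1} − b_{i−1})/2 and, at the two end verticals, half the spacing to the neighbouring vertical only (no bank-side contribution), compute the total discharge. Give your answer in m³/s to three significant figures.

6.57 m³/s

w_2 = (6.2 − 0.0)/2 = 3.1 m; q_2 = 0.38 × 0.29 × 3.1 = 0.3416 m³/s
w_3 = (11.5 − 1.6)/2 = 4.95 m; q_3 = 0.57 × 0.42 × 4.95 = 1.185 m³/s
w_4 = (15.7 − 6.2)/2 = 4.75 m; q_4 = 0.82 × 0.62 × 4.75 = 2.415 m³/s
w_5 = (24.1 − 11.5)/2 = 6.3 m; q_5 = 0.76 × 0.55 × 6.3 = 2.633 m³/s
Stations 1, 6 contribute zero (depth or velocity is 0).
Q = Σ qᵢ = 6.575 m³/s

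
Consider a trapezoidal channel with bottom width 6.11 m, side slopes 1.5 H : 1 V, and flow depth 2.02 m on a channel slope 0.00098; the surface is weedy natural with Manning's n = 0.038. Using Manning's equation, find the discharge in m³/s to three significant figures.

A = (b + z·y)·y = (6.11 + 1.5×2.02)×2.02 = 18.46 m²
P = b + 2y√(1+z²) = 6.11 + 2×2.02×√(1+1.5²) = 13.39 m
R = A/P = 18.46/13.39 = 1.379 m
Q = (1/n)·A·R^(2/3)·S^(1/2) = (1/0.038) × 18.46 × 1.379^(2/3) × 0.00098^(1/2) = 18.84 m³/s

18.8 m³/s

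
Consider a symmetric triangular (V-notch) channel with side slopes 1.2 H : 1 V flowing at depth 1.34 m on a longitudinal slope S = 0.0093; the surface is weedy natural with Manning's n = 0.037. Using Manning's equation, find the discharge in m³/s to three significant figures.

A = z·y² = 1.2×1.34² = 2.155 m²
P = 2y√(1+z²) = 2×1.34×√(1+1.2²) = 4.186 m
R = A/P = 2.155/4.186 = 0.5147 m
Q = (1/n)·A·R^(2/3)·S^(1/2) = (1/0.037) × 2.155 × 0.5147^(2/3) × 0.0093^(1/2) = 3.607 m³/s

3.61 m³/s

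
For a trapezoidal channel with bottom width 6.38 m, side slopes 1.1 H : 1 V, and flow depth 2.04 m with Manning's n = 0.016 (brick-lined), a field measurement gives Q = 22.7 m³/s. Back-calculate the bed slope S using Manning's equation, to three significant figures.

A = (b + z·y)·y = (6.38 + 1.1×2.04)×2.04 = 17.59 m²
P = b + 2y√(1+z²) = 6.38 + 2×2.04×√(1+1.1²) = 12.45 m
R = A/P = 17.59/12.45 = 1.414 m
S = (Q·n / (1·A·R^(2/3)))² = (22.7×0.016 / (1×17.59×1.260))² = 0.0002686

0.000269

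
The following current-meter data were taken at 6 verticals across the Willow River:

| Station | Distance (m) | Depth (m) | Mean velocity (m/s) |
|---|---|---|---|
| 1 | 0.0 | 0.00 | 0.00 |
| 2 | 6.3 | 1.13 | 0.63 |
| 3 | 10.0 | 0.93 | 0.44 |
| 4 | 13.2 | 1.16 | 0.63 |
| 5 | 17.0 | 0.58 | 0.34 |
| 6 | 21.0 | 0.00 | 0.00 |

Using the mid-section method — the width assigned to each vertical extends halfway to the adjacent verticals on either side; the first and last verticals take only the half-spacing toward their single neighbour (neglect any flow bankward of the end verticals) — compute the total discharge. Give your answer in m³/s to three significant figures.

w_2 = (10.0 − 0.0)/2 = 5 m; q_2 = 0.63 × 1.13 × 5 = 3.560 m³/s
w_3 = (13.2 − 6.3)/2 = 3.45 m; q_3 = 0.44 × 0.93 × 3.45 = 1.412 m³/s
w_4 = (17.0 − 10.0)/2 = 3.5 m; q_4 = 0.63 × 1.16 × 3.5 = 2.558 m³/s
w_5 = (21.0 − 13.2)/2 = 3.9 m; q_5 = 0.34 × 0.58 × 3.9 = 0.7691 m³/s
Stations 1, 6 contribute zero (depth or velocity is 0).
Q = Σ qᵢ = 8.298 m³/s

8.30 m³/s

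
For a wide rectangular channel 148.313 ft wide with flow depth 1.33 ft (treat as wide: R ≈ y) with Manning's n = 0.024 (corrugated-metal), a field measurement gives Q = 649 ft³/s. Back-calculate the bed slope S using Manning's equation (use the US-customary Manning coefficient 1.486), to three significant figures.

0.00193

A = b·y = 148.313 × 1.33 = 197.3 ft²
Wide channel: R ≈ y = 1.33 ft
S = (Q·n / (1.486·A·R^(2/3)))² = (649×0.024 / (1.486×197.3×1.209))² = 0.001931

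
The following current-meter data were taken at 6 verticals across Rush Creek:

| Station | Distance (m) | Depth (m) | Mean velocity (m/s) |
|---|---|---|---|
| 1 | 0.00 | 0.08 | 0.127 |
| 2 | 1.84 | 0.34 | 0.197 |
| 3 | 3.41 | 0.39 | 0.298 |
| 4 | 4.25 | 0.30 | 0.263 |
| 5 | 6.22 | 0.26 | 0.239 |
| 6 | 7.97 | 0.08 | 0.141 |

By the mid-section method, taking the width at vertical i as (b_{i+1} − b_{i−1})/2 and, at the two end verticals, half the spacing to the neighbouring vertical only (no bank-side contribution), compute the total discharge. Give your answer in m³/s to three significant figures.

0.500 m³/s

w_1 = (1.84 − 0.00)/2 = 0.92 m; q_1 = 0.127 × 0.08 × 0.92 = 0.009347 m³/s
w_2 = (3.41 − 0.00)/2 = 1.705 m; q_2 = 0.197 × 0.34 × 1.705 = 0.1142 m³/s
w_3 = (4.25 − 1.84)/2 = 1.205 m; q_3 = 0.298 × 0.39 × 1.205 = 0.1400 m³/s
w_4 = (6.22 − 3.41)/2 = 1.405 m; q_4 = 0.263 × 0.30 × 1.405 = 0.1109 m³/s
w_5 = (7.97 − 4.25)/2 = 1.86 m; q_5 = 0.239 × 0.26 × 1.86 = 0.1156 m³/s
w_6 = (7.97 − 6.22)/2 = 0.875 m; q_6 = 0.141 × 0.08 × 0.875 = 0.009870 m³/s
Q = Σ qᵢ = 0.4999 m³/s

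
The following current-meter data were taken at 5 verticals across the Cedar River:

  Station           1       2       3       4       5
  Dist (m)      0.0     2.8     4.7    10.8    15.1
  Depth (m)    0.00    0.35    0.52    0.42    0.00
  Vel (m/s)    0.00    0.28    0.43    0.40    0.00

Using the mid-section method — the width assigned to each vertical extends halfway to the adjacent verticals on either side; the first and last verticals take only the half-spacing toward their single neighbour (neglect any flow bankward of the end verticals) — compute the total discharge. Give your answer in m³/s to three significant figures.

2.00 m³/s

w_2 = (4.7 − 0.0)/2 = 2.35 m; q_2 = 0.28 × 0.35 × 2.35 = 0.2303 m³/s
w_3 = (10.8 − 2.8)/2 = 4 m; q_3 = 0.43 × 0.52 × 4 = 0.8944 m³/s
w_4 = (15.1 − 4.7)/2 = 5.2 m; q_4 = 0.40 × 0.42 × 5.2 = 0.8736 m³/s
Stations 1, 5 contribute zero (depth or velocity is 0).
Q = Σ qᵢ = 1.998 m³/s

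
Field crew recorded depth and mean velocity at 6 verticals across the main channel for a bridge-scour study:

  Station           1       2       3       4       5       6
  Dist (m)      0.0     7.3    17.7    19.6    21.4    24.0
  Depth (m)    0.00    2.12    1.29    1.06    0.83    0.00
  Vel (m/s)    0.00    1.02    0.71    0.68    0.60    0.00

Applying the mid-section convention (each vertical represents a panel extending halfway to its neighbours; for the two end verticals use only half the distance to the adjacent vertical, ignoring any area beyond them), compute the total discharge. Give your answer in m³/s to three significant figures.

w_2 = (17.7 − 0.0)/2 = 8.85 m; q_2 = 1.02 × 2.12 × 8.85 = 19.14 m³/s
w_3 = (19.6 − 7.3)/2 = 6.15 m; q_3 = 0.71 × 1.29 × 6.15 = 5.633 m³/s
w_4 = (21.4 − 17.7)/2 = 1.85 m; q_4 = 0.68 × 1.06 × 1.85 = 1.333 m³/s
w_5 = (24.0 − 19.6)/2 = 2.2 m; q_5 = 0.60 × 0.83 × 2.2 = 1.096 m³/s
Stations 1, 6 contribute zero (depth or velocity is 0).
Q = Σ qᵢ = 27.20 m³/s

27.2 m³/s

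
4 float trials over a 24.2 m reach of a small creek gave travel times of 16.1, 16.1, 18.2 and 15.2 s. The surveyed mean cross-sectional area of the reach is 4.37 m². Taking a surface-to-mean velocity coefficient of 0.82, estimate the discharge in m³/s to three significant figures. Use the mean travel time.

5.29 m³/s

t̄ = (16.1 + 16.1 + 18.2 + 15.2) / 4 = 16.4 s
v_surface = L / t̄ = 24.2 / 16.4 = 1.476 m/s
v_mean = 0.82 × 1.476 = 1.210 m/s
Q = A × v_mean = 4.37 × 1.210 = 5.288 m³/s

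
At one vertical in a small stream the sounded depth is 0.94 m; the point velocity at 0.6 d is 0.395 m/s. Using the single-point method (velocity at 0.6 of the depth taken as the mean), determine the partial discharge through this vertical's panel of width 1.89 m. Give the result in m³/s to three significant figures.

v̄ = v₀.₆ = 0.395 m/s
q = v̄ × d × w = 0.3950 × 0.94 × 1.89 = 0.7018 m³/s

0.702 m³/s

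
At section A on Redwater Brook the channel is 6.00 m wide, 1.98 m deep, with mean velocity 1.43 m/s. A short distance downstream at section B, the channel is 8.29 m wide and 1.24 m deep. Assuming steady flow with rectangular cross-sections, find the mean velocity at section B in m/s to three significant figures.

1.65 m/s

Q = A₁V₁ = (6.00×1.98) × 1.43 = 16.99 m³/s
A₂ = 8.29 × 1.24 = 10.28 m²
V₂ = Q/A₂ = 16.99/10.28 = 1.653 m/s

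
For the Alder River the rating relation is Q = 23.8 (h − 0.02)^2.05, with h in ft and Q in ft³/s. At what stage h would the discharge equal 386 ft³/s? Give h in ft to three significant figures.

3.91 ft

h − h₀ = (Q/C)^(1/b) = (386/23.8)^(1/2.05) = 3.893 ft
h = 0.02 + 3.893 = 3.913 ft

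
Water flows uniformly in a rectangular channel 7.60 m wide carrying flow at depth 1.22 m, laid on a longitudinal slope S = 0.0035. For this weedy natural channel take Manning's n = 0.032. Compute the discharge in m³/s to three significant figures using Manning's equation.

A = b·y = 7.60 × 1.22 = 9.272 m²
P = b + 2y = 7.60 + 2×1.22 = 10.04 m
R = A/P = 9.272/10.04 = 0.9235 m
Q = (1/n)·A·R^(2/3)·S^(1/2) = (1/0.032) × 9.272 × 0.9235^(2/3) × 0.0035^(1/2) = 16.26 m³/s

16.3 m³/s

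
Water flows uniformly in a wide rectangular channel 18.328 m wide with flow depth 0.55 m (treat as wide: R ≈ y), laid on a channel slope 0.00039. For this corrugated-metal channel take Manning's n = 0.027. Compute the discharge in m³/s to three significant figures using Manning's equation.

A = b·y = 18.328 × 0.55 = 10.08 m²
Wide channel: R ≈ y = 0.55 m
Q = (1/n)·A·R^(2/3)·S^(1/2) = (1/0.027) × 10.08 × 0.5500^(2/3) × 0.00039^(1/2) = 4.949 m³/s

4.95 m³/s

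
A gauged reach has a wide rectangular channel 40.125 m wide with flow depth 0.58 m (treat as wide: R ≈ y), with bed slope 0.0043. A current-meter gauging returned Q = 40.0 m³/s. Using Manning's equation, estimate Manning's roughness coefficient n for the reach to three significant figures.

A = b·y = 40.125 × 0.58 = 23.27 m²
Wide channel: R ≈ y = 0.58 m
n = (1/Q)·A·R^(2/3)·S^(1/2) = (1/40.0) × 23.27 × 0.6955 × 0.06557 = 0.02653

0.0265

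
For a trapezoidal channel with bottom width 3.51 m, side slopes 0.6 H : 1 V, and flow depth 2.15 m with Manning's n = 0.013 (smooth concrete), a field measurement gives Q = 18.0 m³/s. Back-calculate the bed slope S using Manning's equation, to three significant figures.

A = (b + z·y)·y = (3.51 + 0.6×2.15)×2.15 = 10.32 m²
P = b + 2y√(1+z²) = 3.51 + 2×2.15×√(1+0.6²) = 8.525 m
R = A/P = 10.32/8.525 = 1.211 m
S = (Q·n / (1·A·R^(2/3)))² = (18.0×0.013 / (1×10.32×1.136))² = 0.0003985

0.000398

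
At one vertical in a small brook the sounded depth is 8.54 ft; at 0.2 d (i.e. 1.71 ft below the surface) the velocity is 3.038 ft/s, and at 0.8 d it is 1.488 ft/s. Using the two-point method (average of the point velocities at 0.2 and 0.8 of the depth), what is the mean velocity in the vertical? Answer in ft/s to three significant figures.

2.26 ft/s

v̄ = (3.038 + 1.488) / 2 = 2.263 ft/s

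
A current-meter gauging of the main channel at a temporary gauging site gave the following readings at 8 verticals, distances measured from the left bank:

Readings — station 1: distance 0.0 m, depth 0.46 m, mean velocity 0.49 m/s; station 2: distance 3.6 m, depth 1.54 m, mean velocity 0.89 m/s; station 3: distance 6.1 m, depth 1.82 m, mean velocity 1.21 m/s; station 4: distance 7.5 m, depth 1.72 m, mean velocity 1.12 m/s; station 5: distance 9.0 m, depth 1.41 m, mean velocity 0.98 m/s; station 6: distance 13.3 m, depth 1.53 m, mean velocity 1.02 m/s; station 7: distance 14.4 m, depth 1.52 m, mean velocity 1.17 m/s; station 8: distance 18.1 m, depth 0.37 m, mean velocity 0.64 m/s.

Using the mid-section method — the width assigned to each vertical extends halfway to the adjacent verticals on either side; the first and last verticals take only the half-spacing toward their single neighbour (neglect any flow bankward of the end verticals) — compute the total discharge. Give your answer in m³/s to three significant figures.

24.6 m³/s

w_1 = (3.6 − 0.0)/2 = 1.8 m; q_1 = 0.49 × 0.46 × 1.8 = 0.4057 m³/s
w_2 = (6.1 − 0.0)/2 = 3.05 m; q_2 = 0.89 × 1.54 × 3.05 = 4.180 m³/s
w_3 = (7.5 − 3.6)/2 = 1.95 m; q_3 = 1.21 × 1.82 × 1.95 = 4.294 m³/s
w_4 = (9.0 − 6.1)/2 = 1.45 m; q_4 = 1.12 × 1.72 × 1.45 = 2.793 m³/s
w_5 = (13.3 − 7.5)/2 = 2.9 m; q_5 = 0.98 × 1.41 × 2.9 = 4.007 m³/s
w_6 = (14.4 − 9.0)/2 = 2.7 m; q_6 = 1.02 × 1.53 × 2.7 = 4.214 m³/s
w_7 = (18.1 − 13.3)/2 = 2.4 m; q_7 = 1.17 × 1.52 × 2.4 = 4.268 m³/s
w_8 = (18.1 − 14.4)/2 = 1.85 m; q_8 = 0.64 × 0.37 × 1.85 = 0.4381 m³/s
Q = Σ qᵢ = 24.60 m³/s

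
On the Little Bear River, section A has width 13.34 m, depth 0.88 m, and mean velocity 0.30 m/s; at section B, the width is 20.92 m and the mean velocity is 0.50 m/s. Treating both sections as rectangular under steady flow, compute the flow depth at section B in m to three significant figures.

Q = A₁V₁ = (13.34×0.88) × 0.30 = 3.522 m³/s
d₂ = Q/(b₂ V₂) = 3.522/(20.92×0.50) = 0.3367 m

0.337 m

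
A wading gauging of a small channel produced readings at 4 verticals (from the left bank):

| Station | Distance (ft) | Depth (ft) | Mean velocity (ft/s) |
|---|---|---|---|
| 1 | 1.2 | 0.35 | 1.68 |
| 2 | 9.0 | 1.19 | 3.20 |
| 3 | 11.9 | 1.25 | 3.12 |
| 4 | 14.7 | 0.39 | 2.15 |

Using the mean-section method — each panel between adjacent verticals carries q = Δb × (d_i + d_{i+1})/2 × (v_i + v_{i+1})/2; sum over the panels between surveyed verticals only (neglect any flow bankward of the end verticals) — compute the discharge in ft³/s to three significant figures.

Panel 1-2: Δb = 7.8 ft, d̄ = (0.35+1.19)/2 = 0.77, v̄ = (1.68+3.20)/2 = 2.44 → q = 7.8×0.77×2.44 = 14.65 ft³/s
Panel 2-3: Δb = 2.9 ft, d̄ = (1.19+1.25)/2 = 1.22, v̄ = (3.20+3.12)/2 = 3.16 → q = 2.9×1.22×3.16 = 11.18 ft³/s
Panel 3-4: Δb = 2.8 ft, d̄ = (1.25+0.39)/2 = 0.82, v̄ = (3.12+2.15)/2 = 2.635 → q = 2.8×0.82×2.635 = 6.050 ft³/s
Q = Σ q = 31.88 ft³/s

31.9 ft³/s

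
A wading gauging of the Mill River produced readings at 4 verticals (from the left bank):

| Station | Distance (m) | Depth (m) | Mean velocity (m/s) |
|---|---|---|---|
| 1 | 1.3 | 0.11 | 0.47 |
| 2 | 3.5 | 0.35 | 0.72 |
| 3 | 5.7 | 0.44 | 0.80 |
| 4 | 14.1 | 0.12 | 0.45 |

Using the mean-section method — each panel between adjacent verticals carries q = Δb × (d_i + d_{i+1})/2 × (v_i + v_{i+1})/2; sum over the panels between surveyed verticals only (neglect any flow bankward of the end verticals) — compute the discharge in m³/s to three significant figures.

Panel 1-2: Δb = 2.2 m, d̄ = (0.11+0.35)/2 = 0.23, v̄ = (0.47+0.72)/2 = 0.595 → q = 2.2×0.23×0.595 = 0.3011 m³/s
Panel 2-3: Δb = 2.2 m, d̄ = (0.35+0.44)/2 = 0.395, v̄ = (0.72+0.80)/2 = 0.76 → q = 2.2×0.395×0.76 = 0.6604 m³/s
Panel 3-4: Δb = 8.4 m, d̄ = (0.44+0.12)/2 = 0.28, v̄ = (0.80+0.45)/2 = 0.625 → q = 8.4×0.28×0.625 = 1.470 m³/s
Q = Σ q = 2.432 m³/s

2.43 m³/s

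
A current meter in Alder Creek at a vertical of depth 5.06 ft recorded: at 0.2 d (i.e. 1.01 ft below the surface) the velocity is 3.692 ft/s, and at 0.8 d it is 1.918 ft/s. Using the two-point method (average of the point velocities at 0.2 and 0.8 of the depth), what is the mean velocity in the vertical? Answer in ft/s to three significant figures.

2.81 ft/s

v̄ = (3.692 + 1.918) / 2 = 2.805 ft/s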